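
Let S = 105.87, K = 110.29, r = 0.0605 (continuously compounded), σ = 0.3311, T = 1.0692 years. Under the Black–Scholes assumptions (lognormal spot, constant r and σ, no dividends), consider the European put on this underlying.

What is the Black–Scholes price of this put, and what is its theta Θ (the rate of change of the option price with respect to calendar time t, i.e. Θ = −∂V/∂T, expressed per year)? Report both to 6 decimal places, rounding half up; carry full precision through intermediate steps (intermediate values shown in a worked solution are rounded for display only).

σ√T = 0.3311·√1.0692 = 0.342364
d₁ = (ln(S/K) + (r+σ²/2)T) / (σ√T) = (ln(105.87/110.29) + (0.0605+0.3311²/2)·1.0692) / 0.342364 = (-0.040901 + 0.123293) / 0.342364 = 0.240656
d₂ = d₁ − σ√T = 0.240656 − 0.342364 = -0.101709
e^{−rT} = e^{−0.0605·1.0692} = 0.937361
N(−d₁) = 0.404911,  N(−d₂) = 0.540506
Put price V = K·e^{−rT}·N(−d₂) − S·N(−d₁) = 55.878361 − 42.867924 = 13.010437
φ(d₁) = (1/√(2π))·e^{−d₁²/2} = 0.387556
Θ = −S·φ(d₁)·σ/(2√T) + r·K·e^{−rT}·N(−d₂) = −6.569110 + 3.380641 = -3.188470

price = 13.010437
Θ = -3.188470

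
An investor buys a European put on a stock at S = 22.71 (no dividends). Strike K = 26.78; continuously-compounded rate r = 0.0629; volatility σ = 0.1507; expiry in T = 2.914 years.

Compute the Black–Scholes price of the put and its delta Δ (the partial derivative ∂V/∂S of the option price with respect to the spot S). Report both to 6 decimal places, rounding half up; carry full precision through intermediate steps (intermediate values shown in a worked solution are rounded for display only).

price = 2.101456
Δ = -0.420619

σ√T = 0.1507·√2.914 = 0.257252
d₁ = (ln(S/K) + (r+σ²/2)T) / (σ√T) = (ln(22.71/26.78) + (0.0629+0.1507²/2)·2.914) / 0.257252 = (-0.164850 + 0.216380) / 0.257252 = 0.200309
d₂ = d₁ − σ√T = 0.200309 − 0.257252 = -0.056943
e^{−rT} = e^{−0.0629·2.914} = 0.832526
N(−d₁) = 0.420619,  N(−d₂) = 0.522705
Put price V = K·e^{−rT}·N(−d₂) − S·N(−d₁) = 11.653724 − 9.552268 = 2.101456
Δ = −N(−d₁) = -0.420619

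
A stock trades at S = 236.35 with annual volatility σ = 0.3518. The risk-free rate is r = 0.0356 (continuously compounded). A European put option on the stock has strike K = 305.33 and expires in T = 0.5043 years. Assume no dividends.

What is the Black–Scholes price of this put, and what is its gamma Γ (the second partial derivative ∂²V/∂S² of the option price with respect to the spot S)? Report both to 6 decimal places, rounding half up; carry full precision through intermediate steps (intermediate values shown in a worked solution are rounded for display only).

price = 69.571587
Γ = 0.004795

σ√T = 0.3518·√0.5043 = 0.249828
d₁ = (ln(S/K) + (r+σ²/2)T) / (σ√T) = (ln(236.35/305.33) + (0.0356+0.3518²/2)·0.5043) / 0.249828 = (-0.256079 + 0.049160) / 0.249828 = -0.828249
d₂ = d₁ − σ√T = -0.828249 − 0.249828 = -1.078077
e^{−rT} = e^{−0.0356·0.5043} = 0.982207
N(−d₁) = 0.796235,  N(−d₂) = 0.859500
Put price V = K·e^{−rT}·N(−d₂) − S·N(−d₁) = 257.761790 − 188.190203 = 69.571587
φ(d₁) = (1/√(2π))·e^{−d₁²/2} = 0.283105
Γ = φ(d₁) / (S·σ·√T) = 0.004795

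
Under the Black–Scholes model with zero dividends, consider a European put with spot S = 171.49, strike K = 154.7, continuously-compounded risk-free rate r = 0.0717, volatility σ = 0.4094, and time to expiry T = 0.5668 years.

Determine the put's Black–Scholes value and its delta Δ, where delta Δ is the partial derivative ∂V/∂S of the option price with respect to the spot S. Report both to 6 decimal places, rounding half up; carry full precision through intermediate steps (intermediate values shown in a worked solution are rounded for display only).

σ√T = 0.4094·√0.5668 = 0.308221
d₁ = (ln(S/K) + (r+σ²/2)T) / (σ√T) = (ln(171.49/154.7) + (0.0717+0.4094²/2)·0.5668) / 0.308221 = (0.103037 + 0.088140) / 0.308221 = 0.620259
d₂ = d₁ − σ√T = 0.620259 − 0.308221 = 0.312037
e^{−rT} = e^{−0.0717·0.5668} = 0.960175
N(−d₁) = 0.267544,  N(−d₂) = 0.377506
Put price V = K·e^{−rT}·N(−d₂) − S·N(−d₁) = 56.074416 − 45.881080 = 10.193336
Δ = −N(−d₁) = -0.267544

price = 10.193336
Δ = -0.267544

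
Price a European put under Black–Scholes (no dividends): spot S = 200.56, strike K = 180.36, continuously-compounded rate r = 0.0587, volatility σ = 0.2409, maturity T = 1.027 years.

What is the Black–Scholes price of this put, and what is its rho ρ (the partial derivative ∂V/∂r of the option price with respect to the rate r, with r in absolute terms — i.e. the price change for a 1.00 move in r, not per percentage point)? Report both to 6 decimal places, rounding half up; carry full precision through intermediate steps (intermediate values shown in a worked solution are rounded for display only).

price = 6.610451
ρ = -50.196733

σ√T = 0.2409·√1.027 = 0.244130
d₁ = (ln(S/K) + (r+σ²/2)T) / (σ√T) = (ln(200.56/180.36) + (0.0587+0.2409²/2)·1.027) / 0.244130 = (0.106159 + 0.090085) / 0.244130 = 0.803846
d₂ = d₁ − σ√T = 0.803846 − 0.244130 = 0.559716
e^{−rT} = e^{−0.0587·1.027} = 0.941496
N(−d₁) = 0.210743,  N(−d₂) = 0.287837
Put price V = K·e^{−rT}·N(−d₂) − S·N(−d₁) = 48.877052 − 42.266601 = 6.610451
ρ = −K·T·e^{−rT}·N(−d₂) = -50.196733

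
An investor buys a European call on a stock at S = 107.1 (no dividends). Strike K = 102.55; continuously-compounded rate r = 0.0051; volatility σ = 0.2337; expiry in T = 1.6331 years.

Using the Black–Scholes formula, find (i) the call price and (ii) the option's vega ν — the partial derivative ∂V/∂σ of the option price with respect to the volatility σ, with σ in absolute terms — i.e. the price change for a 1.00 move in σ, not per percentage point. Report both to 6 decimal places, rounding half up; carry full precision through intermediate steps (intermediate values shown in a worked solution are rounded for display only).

price = 15.276994
ν = 51.833517

σ√T = 0.2337·√1.6331 = 0.298652
d₁ = (ln(S/K) + (r+σ²/2)T) / (σ√T) = (ln(107.1/102.55) + (0.0051+0.2337²/2)·1.6331) / 0.298652 = (0.043412 + 0.052925) / 0.298652 = 0.322575
d₂ = d₁ − σ√T = 0.322575 − 0.298652 = 0.023924
e^{−rT} = e^{−0.0051·1.6331} = 0.991706
N(d₁) = 0.626492,  N(d₂) = 0.509543
Call price V = S·N(d₁) − K·e^{−rT}·N(d₂) = 67.097253 − 51.820259 = 15.276994
φ(d₁) = (1/√(2π))·e^{−d₁²/2} = 0.378717
ν = S·φ(d₁)·√T = 51.833517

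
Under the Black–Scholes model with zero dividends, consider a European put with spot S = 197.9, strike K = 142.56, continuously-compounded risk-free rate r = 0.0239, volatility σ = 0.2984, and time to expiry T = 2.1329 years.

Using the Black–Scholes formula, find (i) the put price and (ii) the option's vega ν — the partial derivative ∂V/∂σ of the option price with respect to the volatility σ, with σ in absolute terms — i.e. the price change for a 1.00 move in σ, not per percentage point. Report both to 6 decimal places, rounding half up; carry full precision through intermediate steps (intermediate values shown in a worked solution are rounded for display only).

σ√T = 0.2984·√2.1329 = 0.435797
d₁ = (ln(S/K) + (r+σ²/2)T) / (σ√T) = (ln(197.9/142.56) + (0.0239+0.2984²/2)·2.1329) / 0.435797 = (0.327999 + 0.145936) / 0.435797 = 1.087513
d₂ = d₁ − σ√T = 1.087513 − 0.435797 = 0.651716
e^{−rT} = e^{−0.0239·2.1329} = 0.950301
N(−d₁) = 0.138405,  N(−d₂) = 0.257292
Put price V = K·e^{−rT}·N(−d₂) − S·N(−d₁) = 34.856645 − 27.390373 = 7.466272
φ(d₁) = (1/√(2π))·e^{−d₁²/2} = 0.220848
ν = S·φ(d₁)·√T = 63.829951

price = 7.466272
ν = 63.829951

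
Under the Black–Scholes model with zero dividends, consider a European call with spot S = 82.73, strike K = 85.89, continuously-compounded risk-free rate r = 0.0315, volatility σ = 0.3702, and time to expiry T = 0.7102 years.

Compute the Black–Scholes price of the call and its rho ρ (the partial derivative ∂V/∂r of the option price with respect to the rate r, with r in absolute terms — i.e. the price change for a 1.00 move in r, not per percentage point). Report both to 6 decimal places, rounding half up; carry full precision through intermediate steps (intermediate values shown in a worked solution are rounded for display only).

σ√T = 0.3702·√0.7102 = 0.311980
d₁ = (ln(S/K) + (r+σ²/2)T) / (σ√T) = (ln(82.73/85.89) + (0.0315+0.3702²/2)·0.7102) / 0.311980 = (-0.037485 + 0.071037) / 0.311980 = 0.107545
d₂ = d₁ − σ√T = 0.107545 − 0.311980 = -0.204435
e^{−rT} = e^{−0.0315·0.7102} = 0.977877
N(d₁) = 0.542822,  N(d₂) = 0.419007
Call price V = S·N(d₁) − K·e^{−rT}·N(d₂) = 44.907644 − 35.192329 = 9.715315
ρ = K·T·e^{−rT}·N(d₂) = 24.993592

price = 9.715315
ρ = 24.993592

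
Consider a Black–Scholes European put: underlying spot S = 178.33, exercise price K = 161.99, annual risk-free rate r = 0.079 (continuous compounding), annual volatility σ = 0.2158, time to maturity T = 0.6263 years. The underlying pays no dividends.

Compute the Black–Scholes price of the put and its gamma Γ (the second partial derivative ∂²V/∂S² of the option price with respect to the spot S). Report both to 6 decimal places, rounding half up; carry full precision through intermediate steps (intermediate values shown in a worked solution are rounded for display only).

σ√T = 0.2158·√0.6263 = 0.170782
d₁ = (ln(S/K) + (r+σ²/2)T) / (σ√T) = (ln(178.33/161.99) + (0.079+0.2158²/2)·0.6263) / 0.170782 = (0.096101 + 0.064061) / 0.170782 = 0.937815
d₂ = d₁ − σ√T = 0.937815 − 0.170782 = 0.767033
e^{−rT} = e^{−0.079·0.6263} = 0.951726
N(−d₁) = 0.174170,  N(−d₂) = 0.221531
Put price V = K·e^{−rT}·N(−d₂) − S·N(−d₁) = 34.153466 − 31.059685 = 3.093780
φ(d₁) = (1/√(2π))·e^{−d₁²/2} = 0.256998
Γ = φ(d₁) / (S·σ·√T) = 0.008438

price = 3.093780
Γ = 0.008438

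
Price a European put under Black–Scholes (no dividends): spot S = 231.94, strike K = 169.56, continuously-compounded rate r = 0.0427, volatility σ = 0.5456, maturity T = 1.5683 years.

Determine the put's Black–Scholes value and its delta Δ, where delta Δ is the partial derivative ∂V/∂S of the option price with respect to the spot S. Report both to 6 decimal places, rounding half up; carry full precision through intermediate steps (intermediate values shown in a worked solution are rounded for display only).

σ√T = 0.5456·√1.5683 = 0.683265
d₁ = (ln(S/K) + (r+σ²/2)T) / (σ√T) = (ln(231.94/169.56) + (0.0427+0.5456²/2)·1.5683) / 0.683265 = (0.313272 + 0.300392) / 0.683265 = 0.898135
d₂ = d₁ − σ√T = 0.898135 − 0.683265 = 0.214870
e^{−rT} = e^{−0.0427·1.5683} = 0.935227
N(−d₁) = 0.184557,  N(−d₂) = 0.414934
Put price V = K·e^{−rT}·N(−d₂) − S·N(−d₁) = 65.799058 − 42.806131 = 22.992927
Δ = −N(−d₁) = -0.184557

price = 22.992927
Δ = -0.184557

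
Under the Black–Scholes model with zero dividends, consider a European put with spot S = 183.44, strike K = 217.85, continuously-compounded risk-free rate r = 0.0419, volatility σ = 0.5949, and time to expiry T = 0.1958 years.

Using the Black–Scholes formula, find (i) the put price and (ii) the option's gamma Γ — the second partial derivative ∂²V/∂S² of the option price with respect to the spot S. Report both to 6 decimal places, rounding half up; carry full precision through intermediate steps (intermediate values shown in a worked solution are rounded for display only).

σ√T = 0.5949·√0.1958 = 0.263239
d₁ = (ln(S/K) + (r+σ²/2)T) / (σ√T) = (ln(183.44/217.85) + (0.0419+0.5949²/2)·0.1958) / 0.263239 = (-0.171919 + 0.042851) / 0.263239 = -0.490306
d₂ = d₁ − σ√T = -0.490306 − 0.263239 = -0.753545
e^{−rT} = e^{−0.0419·0.1958} = 0.991830
N(−d₁) = 0.688041,  N(−d₂) = 0.774439
Put price V = K·e^{−rT}·N(−d₂) − S·N(−d₁) = 167.333039 − 126.214300 = 41.118739
φ(d₁) = (1/√(2π))·e^{−d₁²/2} = 0.353759
Γ = φ(d₁) / (S·σ·√T) = 0.007326

price = 41.118739
Γ = 0.007326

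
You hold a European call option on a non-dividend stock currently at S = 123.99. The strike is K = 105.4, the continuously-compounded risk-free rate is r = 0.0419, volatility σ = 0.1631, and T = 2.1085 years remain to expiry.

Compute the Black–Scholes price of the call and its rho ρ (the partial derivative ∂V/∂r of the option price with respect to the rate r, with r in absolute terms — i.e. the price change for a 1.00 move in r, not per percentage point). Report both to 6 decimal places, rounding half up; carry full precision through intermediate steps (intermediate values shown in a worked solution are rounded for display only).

σ√T = 0.1631·√2.1085 = 0.236832
d₁ = (ln(S/K) + (r+σ²/2)T) / (σ√T) = (ln(123.99/105.4) + (0.0419+0.1631²/2)·2.1085) / 0.236832 = (0.162438 + 0.116391) / 0.236832 = 1.177328
d₂ = d₁ − σ√T = 1.177328 − 0.236832 = 0.940496
e^{−rT} = e^{−0.0419·2.1085} = 0.915444
N(d₁) = 0.880468,  N(d₂) = 0.826518
Call price V = S·N(d₁) − K·e^{−rT}·N(d₂) = 109.169188 − 79.748929 = 29.420259
ρ = K·T·e^{−rT}·N(d₂) = 168.150616

price = 29.420259
ρ = 168.150616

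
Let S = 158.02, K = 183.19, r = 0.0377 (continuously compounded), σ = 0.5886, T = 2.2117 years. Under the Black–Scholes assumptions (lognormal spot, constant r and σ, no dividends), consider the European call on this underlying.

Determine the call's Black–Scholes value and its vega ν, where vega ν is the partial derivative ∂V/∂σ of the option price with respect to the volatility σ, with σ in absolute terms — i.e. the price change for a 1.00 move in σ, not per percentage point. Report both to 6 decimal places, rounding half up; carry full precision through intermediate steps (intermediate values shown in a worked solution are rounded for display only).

price = 50.132447
ν = 87.740701

σ√T = 0.5886·√2.2117 = 0.875353
d₁ = (ln(S/K) + (r+σ²/2)T) / (σ√T) = (ln(158.02/183.19) + (0.0377+0.5886²/2)·2.2117) / 0.875353 = (-0.147802 + 0.466503) / 0.875353 = 0.364082
d₂ = d₁ − σ√T = 0.364082 − 0.875353 = -0.511271
e^{−rT} = e^{−0.0377·2.2117} = 0.920000
N(d₁) = 0.642102,  N(d₂) = 0.304581
Call price V = S·N(d₁) − K·e^{−rT}·N(d₂) = 101.464906 − 51.332459 = 50.132447
φ(d₁) = (1/√(2π))·e^{−d₁²/2} = 0.373358
ν = S·φ(d₁)·√T = 87.740701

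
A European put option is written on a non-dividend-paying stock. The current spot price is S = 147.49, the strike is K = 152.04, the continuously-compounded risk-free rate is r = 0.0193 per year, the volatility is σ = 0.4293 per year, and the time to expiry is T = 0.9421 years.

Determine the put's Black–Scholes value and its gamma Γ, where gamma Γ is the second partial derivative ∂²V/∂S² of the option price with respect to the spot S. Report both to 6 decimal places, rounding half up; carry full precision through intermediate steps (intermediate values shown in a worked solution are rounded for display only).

price = 25.406609
Γ = 0.006388

σ√T = 0.4293·√0.9421 = 0.416686
d₁ = (ln(S/K) + (r+σ²/2)T) / (σ√T) = (ln(147.49/152.04) + (0.0193+0.4293²/2)·0.9421) / 0.416686 = (-0.030383 + 0.104996) / 0.416686 = 0.179063
d₂ = d₁ − σ√T = 0.179063 − 0.416686 = -0.237624
e^{−rT} = e^{−0.0193·0.9421} = 0.981982
N(−d₁) = 0.428944,  N(−d₂) = 0.593913
Put price V = K·e^{−rT}·N(−d₂) − S·N(−d₁) = 88.671585 − 63.264976 = 25.406609
φ(d₁) = (1/√(2π))·e^{−d₁²/2} = 0.392598
Γ = φ(d₁) / (S·σ·√T) = 0.006388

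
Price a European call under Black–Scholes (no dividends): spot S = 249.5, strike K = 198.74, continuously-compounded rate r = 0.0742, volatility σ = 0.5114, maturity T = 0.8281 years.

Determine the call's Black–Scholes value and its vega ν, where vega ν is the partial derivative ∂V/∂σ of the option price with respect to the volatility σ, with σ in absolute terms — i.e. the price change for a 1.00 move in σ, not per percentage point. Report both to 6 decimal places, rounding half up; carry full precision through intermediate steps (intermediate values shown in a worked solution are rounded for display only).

price = 78.749061
ν = 62.927635

σ√T = 0.5114·√0.8281 = 0.465374
d₁ = (ln(S/K) + (r+σ²/2)T) / (σ√T) = (ln(249.5/198.74) + (0.0742+0.5114²/2)·0.8281) / 0.465374 = (0.227461 + 0.169731) / 0.465374 = 0.853492
d₂ = d₁ − σ√T = 0.853492 − 0.465374 = 0.388118
e^{−rT} = e^{−0.0742·0.8281} = 0.940405
N(d₁) = 0.803307,  N(d₂) = 0.651036
Call price V = S·N(d₁) − K·e^{−rT}·N(d₂) = 200.425030 − 121.675969 = 78.749061
φ(d₁) = (1/√(2π))·e^{−d₁²/2} = 0.277159
ν = S·φ(d₁)·√T = 62.927635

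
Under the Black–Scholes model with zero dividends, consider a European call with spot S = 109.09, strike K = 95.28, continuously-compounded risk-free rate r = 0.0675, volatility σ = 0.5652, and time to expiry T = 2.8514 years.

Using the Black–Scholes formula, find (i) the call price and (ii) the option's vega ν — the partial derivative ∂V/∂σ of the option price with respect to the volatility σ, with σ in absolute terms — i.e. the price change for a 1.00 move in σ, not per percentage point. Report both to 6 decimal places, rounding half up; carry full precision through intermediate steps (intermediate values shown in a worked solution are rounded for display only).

price = 51.508190
ν = 52.477106

σ√T = 0.5652·√2.8514 = 0.954402
d₁ = (ln(S/K) + (r+σ²/2)T) / (σ√T) = (ln(109.09/95.28) + (0.0675+0.5652²/2)·2.8514) / 0.954402 = (0.135353 + 0.647911) / 0.954402 = 0.820686
d₂ = d₁ − σ√T = 0.820686 − 0.954402 = -0.133716
e^{−rT} = e^{−0.0675·2.8514} = 0.824919
N(d₁) = 0.794087,  N(d₂) = 0.446814
Call price V = S·N(d₁) − K·e^{−rT}·N(d₂) = 86.626997 − 35.118808 = 51.508190
φ(d₁) = (1/√(2π))·e^{−d₁²/2} = 0.284876
ν = S·φ(d₁)·√T = 52.477106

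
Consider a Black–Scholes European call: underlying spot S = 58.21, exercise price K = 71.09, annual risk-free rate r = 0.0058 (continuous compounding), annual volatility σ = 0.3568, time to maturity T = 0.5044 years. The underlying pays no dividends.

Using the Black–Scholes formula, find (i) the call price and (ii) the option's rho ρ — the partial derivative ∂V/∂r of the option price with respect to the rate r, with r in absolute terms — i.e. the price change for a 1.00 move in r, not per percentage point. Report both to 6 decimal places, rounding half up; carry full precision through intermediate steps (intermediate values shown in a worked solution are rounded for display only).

price = 2.026704
ρ = 6.542950

σ√T = 0.3568·√0.5044 = 0.253403
d₁ = (ln(S/K) + (r+σ²/2)T) / (σ√T) = (ln(58.21/71.09) + (0.0058+0.3568²/2)·0.5044) / 0.253403 = (-0.199890 + 0.035032) / 0.253403 = -0.650573
d₂ = d₁ − σ√T = -0.650573 − 0.253403 = -0.903976
e^{−rT} = e^{−0.0058·0.5044} = 0.997079
N(d₁) = 0.257661,  N(d₂) = 0.183004
Call price V = S·N(d₁) − K·e^{−rT}·N(d₂) = 14.998453 − 12.971749 = 2.026704
ρ = K·T·e^{−rT}·N(d₂) = 6.542950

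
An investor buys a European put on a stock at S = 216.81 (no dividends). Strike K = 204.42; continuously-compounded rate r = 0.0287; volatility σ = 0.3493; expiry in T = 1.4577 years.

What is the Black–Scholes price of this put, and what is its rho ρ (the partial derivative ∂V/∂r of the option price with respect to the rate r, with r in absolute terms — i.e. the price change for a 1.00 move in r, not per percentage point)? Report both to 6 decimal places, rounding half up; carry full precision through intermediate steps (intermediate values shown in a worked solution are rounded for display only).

price = 25.054231
ρ = -139.709987

σ√T = 0.3493·√1.4577 = 0.421728
d₁ = (ln(S/K) + (r+σ²/2)T) / (σ√T) = (ln(216.81/204.42) + (0.0287+0.3493²/2)·1.4577) / 0.421728 = (0.058845 + 0.130763) / 0.421728 = 0.449598
d₂ = d₁ − σ√T = 0.449598 − 0.421728 = 0.027869
e^{−rT} = e^{−0.0287·1.4577} = 0.959027
N(−d₁) = 0.326500,  N(−d₂) = 0.488883
Put price V = K·e^{−rT}·N(−d₂) − S·N(−d₁) = 95.842757 − 70.788526 = 25.054231
ρ = −K·T·e^{−rT}·N(−d₂) = -139.709987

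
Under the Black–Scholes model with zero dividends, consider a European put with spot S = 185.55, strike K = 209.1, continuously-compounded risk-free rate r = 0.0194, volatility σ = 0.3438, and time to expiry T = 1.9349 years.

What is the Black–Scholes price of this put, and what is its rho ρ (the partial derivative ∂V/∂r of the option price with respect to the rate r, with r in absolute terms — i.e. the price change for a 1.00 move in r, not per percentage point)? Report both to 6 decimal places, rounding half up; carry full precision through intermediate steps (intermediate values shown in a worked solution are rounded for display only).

price = 45.011418
ρ = -256.906636

σ√T = 0.3438·√1.9349 = 0.478228
d₁ = (ln(S/K) + (r+σ²/2)T) / (σ√T) = (ln(185.55/209.1) + (0.0194+0.3438²/2)·1.9349) / 0.478228 = (-0.119488 + 0.151888) / 0.478228 = 0.067750
d₂ = d₁ − σ√T = 0.067750 − 0.478228 = -0.410478
e^{−rT} = e^{−0.0194·1.9349} = 0.963159
N(−d₁) = 0.472992,  N(−d₂) = 0.659272
Put price V = K·e^{−rT}·N(−d₂) − S·N(−d₁) = 132.775149 − 87.763731 = 45.011418
ρ = −K·T·e^{−rT}·N(−d₂) = -256.906636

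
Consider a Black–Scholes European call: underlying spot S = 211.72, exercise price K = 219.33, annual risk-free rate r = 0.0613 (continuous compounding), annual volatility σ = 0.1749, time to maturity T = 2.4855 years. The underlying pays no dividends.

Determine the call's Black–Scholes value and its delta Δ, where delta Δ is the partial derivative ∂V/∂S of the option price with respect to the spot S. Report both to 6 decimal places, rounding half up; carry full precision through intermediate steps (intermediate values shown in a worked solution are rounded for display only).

price = 35.559215
Δ = 0.713065

σ√T = 0.1749·√2.4855 = 0.275738
d₁ = (ln(S/K) + (r+σ²/2)T) / (σ√T) = (ln(211.72/219.33) + (0.0613+0.1749²/2)·2.4855) / 0.275738 = (-0.035313 + 0.190377) / 0.275738 = 0.562360
d₂ = d₁ − σ√T = 0.562360 − 0.275738 = 0.286622
e^{−rT} = e^{−0.0613·2.4855} = 0.858678
N(d₁) = 0.713065,  N(d₂) = 0.612799
Call price V = S·N(d₁) − K·e^{−rT}·N(d₂) = 150.970051 − 115.410836 = 35.559215
Δ = N(d₁) = 0.713065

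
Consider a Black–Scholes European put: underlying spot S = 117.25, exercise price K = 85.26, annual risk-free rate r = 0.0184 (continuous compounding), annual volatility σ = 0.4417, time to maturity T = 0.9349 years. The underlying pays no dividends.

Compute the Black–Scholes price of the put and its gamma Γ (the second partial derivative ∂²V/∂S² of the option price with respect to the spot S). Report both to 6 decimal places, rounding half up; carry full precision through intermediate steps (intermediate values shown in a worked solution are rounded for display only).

σ√T = 0.4417·√0.9349 = 0.427081
d₁ = (ln(S/K) + (r+σ²/2)T) / (σ√T) = (ln(117.25/85.26) + (0.0184+0.4417²/2)·0.9349) / 0.427081 = (0.318603 + 0.108401) / 0.427081 = 0.999821
d₂ = d₁ − σ√T = 0.999821 − 0.427081 = 0.572740
e^{−rT} = e^{−0.0184·0.9349} = 0.982945
N(−d₁) = 0.158699,  N(−d₂) = 0.283410
Put price V = K·e^{−rT}·N(−d₂) − S·N(−d₁) = 23.751460 − 18.607418 = 5.144043
φ(d₁) = (1/√(2π))·e^{−d₁²/2} = 0.242014
Γ = φ(d₁) / (S·σ·√T) = 0.004833

price = 5.144043
Γ = 0.004833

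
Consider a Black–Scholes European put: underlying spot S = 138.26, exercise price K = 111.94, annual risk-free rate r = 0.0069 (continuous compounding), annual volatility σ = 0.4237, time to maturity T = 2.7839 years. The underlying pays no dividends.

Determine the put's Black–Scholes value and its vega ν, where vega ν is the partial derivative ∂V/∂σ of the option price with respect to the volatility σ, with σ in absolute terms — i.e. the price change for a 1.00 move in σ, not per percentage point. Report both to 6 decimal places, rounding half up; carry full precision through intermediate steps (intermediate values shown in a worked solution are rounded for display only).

σ√T = 0.4237·√2.7839 = 0.706944
d₁ = (ln(S/K) + (r+σ²/2)T) / (σ√T) = (ln(138.26/111.94) + (0.0069+0.4237²/2)·2.7839) / 0.706944 = (0.211173 + 0.269094) / 0.706944 = 0.679356
d₂ = d₁ − σ√T = 0.679356 − 0.706944 = -0.027588
e^{−rT} = e^{−0.0069·2.7839} = 0.980974
N(−d₁) = 0.248456,  N(−d₂) = 0.511005
Put price V = K·e^{−rT}·N(−d₂) − S·N(−d₁) = 56.113569 − 34.351540 = 21.762028
φ(d₁) = (1/√(2π))·e^{−d₁²/2} = 0.316731
ν = S·φ(d₁)·√T = 73.065875

price = 21.762028
ν = 73.065875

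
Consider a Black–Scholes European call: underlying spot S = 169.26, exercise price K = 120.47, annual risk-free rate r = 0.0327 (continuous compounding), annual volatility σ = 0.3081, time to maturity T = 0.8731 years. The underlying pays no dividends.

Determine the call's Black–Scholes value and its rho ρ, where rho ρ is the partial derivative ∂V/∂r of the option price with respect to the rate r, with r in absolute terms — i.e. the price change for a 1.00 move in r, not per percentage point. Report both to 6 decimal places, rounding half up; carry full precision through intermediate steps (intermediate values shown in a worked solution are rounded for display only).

σ√T = 0.3081·√0.8731 = 0.287888
d₁ = (ln(S/K) + (r+σ²/2)T) / (σ√T) = (ln(169.26/120.47) + (0.0327+0.3081²/2)·0.8731) / 0.287888 = (0.340035 + 0.069990) / 0.287888 = 1.424253
d₂ = d₁ − σ√T = 1.424253 − 0.287888 = 1.136365
e^{−rT} = e^{−0.0327·0.8731} = 0.971853
N(d₁) = 0.922813,  N(d₂) = 0.872098
Call price V = S·N(d₁) − K·e^{−rT}·N(d₂) = 156.195384 − 102.104511 = 54.090873
ρ = K·T·e^{−rT}·N(d₂) = 89.147449

price = 54.090873
ρ = 89.147449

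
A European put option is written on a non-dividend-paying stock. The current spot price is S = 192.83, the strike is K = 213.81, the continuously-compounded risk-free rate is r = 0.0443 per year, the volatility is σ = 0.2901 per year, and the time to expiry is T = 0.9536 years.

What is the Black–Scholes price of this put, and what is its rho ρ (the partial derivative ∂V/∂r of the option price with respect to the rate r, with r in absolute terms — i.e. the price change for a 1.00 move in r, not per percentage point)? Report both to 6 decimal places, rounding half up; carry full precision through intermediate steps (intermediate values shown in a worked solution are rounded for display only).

price = 28.985986
ρ = -124.991590

σ√T = 0.2901·√0.9536 = 0.283290
d₁ = (ln(S/K) + (r+σ²/2)T) / (σ√T) = (ln(192.83/213.81) + (0.0443+0.2901²/2)·0.9536) / 0.283290 = (-0.103279 + 0.082371) / 0.283290 = -0.073804
d₂ = d₁ − σ√T = -0.073804 − 0.283290 = -0.357093
e^{−rT} = e^{−0.0443·0.9536} = 0.958635
N(−d₁) = 0.529417,  N(−d₂) = 0.639489
Put price V = K·e^{−rT}·N(−d₂) − S·N(−d₁) = 131.073396 − 102.087410 = 28.985986
ρ = −K·T·e^{−rT}·N(−d₂) = -124.991590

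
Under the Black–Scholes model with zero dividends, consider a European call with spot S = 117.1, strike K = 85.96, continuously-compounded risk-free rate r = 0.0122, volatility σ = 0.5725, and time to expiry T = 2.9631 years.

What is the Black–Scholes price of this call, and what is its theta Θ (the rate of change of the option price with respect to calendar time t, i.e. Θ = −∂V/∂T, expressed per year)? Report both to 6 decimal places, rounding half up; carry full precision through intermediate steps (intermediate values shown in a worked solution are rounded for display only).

σ√T = 0.5725·√2.9631 = 0.985482
d₁ = (ln(S/K) + (r+σ²/2)T) / (σ√T) = (ln(117.1/85.96) + (0.0122+0.5725²/2)·2.9631) / 0.985482 = (0.309146 + 0.521737) / 0.985482 = 0.843124
d₂ = d₁ − σ√T = 0.843124 − 0.985482 = -0.142358
e^{−rT} = e^{−0.0122·2.9631} = 0.964496
N(d₁) = 0.800420,  N(d₂) = 0.443399
Call price V = S·N(d₁) − K·e^{−rT}·N(d₂) = 93.729230 − 36.761317 = 56.967913
φ(d₁) = (1/√(2π))·e^{−d₁²/2} = 0.279608
Θ = −S·φ(d₁)·σ/(2√T) − r·K·e^{−rT}·N(d₂) = −5.444757 − 0.448488 = -5.893245

price = 56.967913
Θ = -5.893245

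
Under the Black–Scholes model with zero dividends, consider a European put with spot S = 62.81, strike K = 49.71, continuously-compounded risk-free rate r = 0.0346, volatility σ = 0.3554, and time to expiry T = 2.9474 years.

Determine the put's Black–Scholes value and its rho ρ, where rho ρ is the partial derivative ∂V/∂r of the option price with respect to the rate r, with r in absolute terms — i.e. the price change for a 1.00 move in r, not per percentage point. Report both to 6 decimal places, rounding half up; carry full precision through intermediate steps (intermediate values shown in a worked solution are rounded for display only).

price = 5.775663
ρ = -53.329436

σ√T = 0.3554·√2.9474 = 0.610150
d₁ = (ln(S/K) + (r+σ²/2)T) / (σ√T) = (ln(62.81/49.71) + (0.0346+0.3554²/2)·2.9474) / 0.610150 = (0.233908 + 0.288122) / 0.610150 = 0.855576
d₂ = d₁ − σ√T = 0.855576 − 0.610150 = 0.245425
e^{−rT} = e^{−0.0346·2.9474} = 0.903048
N(−d₁) = 0.196116,  N(−d₂) = 0.403064
Put price V = K·e^{−rT}·N(−d₂) − S·N(−d₁) = 18.093722 − 12.318059 = 5.775663
ρ = −K·T·e^{−rT}·N(−d₂) = -53.329436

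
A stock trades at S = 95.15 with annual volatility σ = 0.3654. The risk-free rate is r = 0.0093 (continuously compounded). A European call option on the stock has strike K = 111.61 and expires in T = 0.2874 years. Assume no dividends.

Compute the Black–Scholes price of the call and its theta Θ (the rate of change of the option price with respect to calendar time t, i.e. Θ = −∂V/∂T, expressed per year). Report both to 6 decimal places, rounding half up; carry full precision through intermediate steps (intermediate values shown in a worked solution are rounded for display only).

price = 2.412788
Θ = -10.295469

σ√T = 0.3654·√0.2874 = 0.195890
d₁ = (ln(S/K) + (r+σ²/2)T) / (σ√T) = (ln(95.15/111.61) + (0.0093+0.3654²/2)·0.2874) / 0.195890 = (-0.159556 + 0.021859) / 0.195890 = -0.702930
d₂ = d₁ − σ√T = -0.702930 − 0.195890 = -0.898820
e^{−rT} = e^{−0.0093·0.2874} = 0.997331
N(d₁) = 0.241050,  N(d₂) = 0.184374
Call price V = S·N(d₁) − K·e^{−rT}·N(d₂) = 22.935882 − 20.523093 = 2.412788
φ(d₁) = (1/√(2π))·e^{−d₁²/2} = 0.311613
Θ = −S·φ(d₁)·σ/(2√T) − r·K·e^{−rT}·N(d₂) = −10.104604 − 0.190865 = -10.295469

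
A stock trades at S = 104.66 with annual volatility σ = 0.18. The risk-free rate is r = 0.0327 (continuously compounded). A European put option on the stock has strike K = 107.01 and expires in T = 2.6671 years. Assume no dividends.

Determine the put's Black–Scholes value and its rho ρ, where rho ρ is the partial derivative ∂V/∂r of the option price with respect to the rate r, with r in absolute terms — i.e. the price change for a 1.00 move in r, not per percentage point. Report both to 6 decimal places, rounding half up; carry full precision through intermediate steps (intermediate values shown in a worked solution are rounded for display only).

price = 8.837558
ρ = -123.052573

σ√T = 0.18·√2.6671 = 0.293963
d₁ = (ln(S/K) + (r+σ²/2)T) / (σ√T) = (ln(104.66/107.01) + (0.0327+0.18²/2)·2.6671) / 0.293963 = (-0.022205 + 0.130421) / 0.293963 = 0.368128
d₂ = d₁ − σ√T = 0.368128 − 0.293963 = 0.074165
e^{−rT} = e^{−0.0327·2.6671} = 0.916481
N(−d₁) = 0.356389,  N(−d₂) = 0.470439
Put price V = K·e^{−rT}·N(−d₂) − S·N(−d₁) = 46.137218 − 37.299659 = 8.837558
ρ = −K·T·e^{−rT}·N(−d₂) = -123.052573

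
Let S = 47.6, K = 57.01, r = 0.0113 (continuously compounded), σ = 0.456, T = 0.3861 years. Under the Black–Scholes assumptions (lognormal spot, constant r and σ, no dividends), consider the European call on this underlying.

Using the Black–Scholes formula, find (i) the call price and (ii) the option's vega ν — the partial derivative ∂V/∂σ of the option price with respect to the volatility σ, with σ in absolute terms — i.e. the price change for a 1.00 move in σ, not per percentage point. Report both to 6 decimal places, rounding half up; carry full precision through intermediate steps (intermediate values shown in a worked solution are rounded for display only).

σ√T = 0.456·√0.3861 = 0.283344
d₁ = (ln(S/K) + (r+σ²/2)T) / (σ√T) = (ln(47.6/57.01) + (0.0113+0.456²/2)·0.3861) / 0.283344 = (-0.180394 + 0.044505) / 0.283344 = -0.479589
d₂ = d₁ − σ√T = -0.479589 − 0.283344 = -0.762934
e^{−rT} = e^{−0.0113·0.3861} = 0.995647
N(d₁) = 0.315760,  N(d₂) = 0.222751
Call price V = S·N(d₁) − K·e^{−rT}·N(d₂) = 15.030164 − 12.643777 = 2.386387
φ(d₁) = (1/√(2π))·e^{−d₁²/2} = 0.355603
ν = S·φ(d₁)·√T = 10.517724

price = 2.386387
ν = 10.517724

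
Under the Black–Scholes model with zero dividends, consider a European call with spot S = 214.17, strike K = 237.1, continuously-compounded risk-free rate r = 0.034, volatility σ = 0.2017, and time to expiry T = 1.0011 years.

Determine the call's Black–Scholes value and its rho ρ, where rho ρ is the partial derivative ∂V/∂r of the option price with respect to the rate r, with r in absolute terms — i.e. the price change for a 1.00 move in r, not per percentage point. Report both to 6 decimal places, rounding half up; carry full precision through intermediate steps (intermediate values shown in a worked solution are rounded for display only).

σ√T = 0.2017·√1.0011 = 0.201811
d₁ = (ln(S/K) + (r+σ²/2)T) / (σ√T) = (ln(214.17/237.1) + (0.034+0.2017²/2)·1.0011) / 0.201811 = (-0.101712 + 0.054401) / 0.201811 = -0.234431
d₂ = d₁ − σ√T = -0.234431 − 0.201811 = -0.436242
e^{−rT} = e^{−0.034·1.0011} = 0.966535
N(d₁) = 0.407325,  N(d₂) = 0.331331
Call price V = S·N(d₁) − K·e^{−rT}·N(d₂) = 87.236859 − 75.929578 = 11.307281
ρ = K·T·e^{−rT}·N(d₂) = 76.013101

price = 11.307281
ρ = 76.013101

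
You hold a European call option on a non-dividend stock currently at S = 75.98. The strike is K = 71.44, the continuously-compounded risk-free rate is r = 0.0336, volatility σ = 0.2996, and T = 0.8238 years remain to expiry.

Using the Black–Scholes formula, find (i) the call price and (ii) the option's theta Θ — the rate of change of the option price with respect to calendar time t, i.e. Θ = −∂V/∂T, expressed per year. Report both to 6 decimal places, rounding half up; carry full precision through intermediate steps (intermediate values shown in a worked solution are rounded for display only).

price = 11.528819
Θ = -5.837059

σ√T = 0.2996·√0.8238 = 0.271927
d₁ = (ln(S/K) + (r+σ²/2)T) / (σ√T) = (ln(75.98/71.44) + (0.0336+0.2996²/2)·0.8238) / 0.271927 = (0.061612 + 0.064652) / 0.271927 = 0.464330
d₂ = d₁ − σ√T = 0.464330 − 0.271927 = 0.192403
e^{−rT} = e^{−0.0336·0.8238} = 0.972700
N(d₁) = 0.678795,  N(d₂) = 0.576287
Call price V = S·N(d₁) − K·e^{−rT}·N(d₂) = 51.574806 − 40.045987 = 11.528819
φ(d₁) = (1/√(2π))·e^{−d₁²/2} = 0.358173
Θ = −S·φ(d₁)·σ/(2√T) − r·K·e^{−rT}·N(d₂) = −4.491514 − 1.345545 = -5.837059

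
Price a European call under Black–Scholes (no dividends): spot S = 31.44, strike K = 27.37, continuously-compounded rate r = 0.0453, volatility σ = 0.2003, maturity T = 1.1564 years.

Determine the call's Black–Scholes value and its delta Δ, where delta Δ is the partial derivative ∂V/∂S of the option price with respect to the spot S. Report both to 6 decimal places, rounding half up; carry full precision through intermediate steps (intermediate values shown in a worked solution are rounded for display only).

price = 6.097864
Δ = 0.840017

σ√T = 0.2003·√1.1564 = 0.215395
d₁ = (ln(S/K) + (r+σ²/2)T) / (σ√T) = (ln(31.44/27.37) + (0.0453+0.2003²/2)·1.1564) / 0.215395 = (0.138633 + 0.075582) / 0.215395 = 0.994527
d₂ = d₁ − σ√T = 0.994527 − 0.215395 = 0.779132
e^{−rT} = e^{−0.0453·1.1564} = 0.948964
N(d₁) = 0.840017,  N(d₂) = 0.782049
Call price V = S·N(d₁) − K·e^{−rT}·N(d₂) = 26.410128 − 20.312263 = 6.097864
Δ = N(d₁) = 0.840017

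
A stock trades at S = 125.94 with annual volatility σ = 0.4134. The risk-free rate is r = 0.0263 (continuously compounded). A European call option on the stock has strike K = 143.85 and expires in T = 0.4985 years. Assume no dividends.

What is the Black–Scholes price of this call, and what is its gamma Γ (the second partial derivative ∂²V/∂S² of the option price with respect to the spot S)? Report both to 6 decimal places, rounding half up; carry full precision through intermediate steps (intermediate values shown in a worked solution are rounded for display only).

σ√T = 0.4134·√0.4985 = 0.291879
d₁ = (ln(S/K) + (r+σ²/2)T) / (σ√T) = (ln(125.94/143.85) + (0.0263+0.4134²/2)·0.4985) / 0.291879 = (-0.132965 + 0.055707) / 0.291879 = -0.264693
d₂ = d₁ − σ√T = -0.264693 − 0.291879 = -0.556572
e^{−rT} = e^{−0.0263·0.4985} = 0.986975
N(d₁) = 0.395623,  N(d₂) = 0.288910
Call price V = S·N(d₁) − K·e^{−rT}·N(d₂) = 49.824782 − 41.018398 = 8.806384
φ(d₁) = (1/√(2π))·e^{−d₁²/2} = 0.385209
Γ = φ(d₁) / (S·σ·√T) = 0.010479

price = 8.806384
Γ = 0.010479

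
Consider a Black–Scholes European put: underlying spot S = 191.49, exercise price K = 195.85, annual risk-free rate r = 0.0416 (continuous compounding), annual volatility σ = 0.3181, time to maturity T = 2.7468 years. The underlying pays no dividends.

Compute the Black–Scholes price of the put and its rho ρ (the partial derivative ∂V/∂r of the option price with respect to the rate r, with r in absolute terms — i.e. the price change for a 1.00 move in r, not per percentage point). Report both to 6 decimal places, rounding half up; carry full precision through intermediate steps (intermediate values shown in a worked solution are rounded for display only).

σ√T = 0.3181·√2.7468 = 0.527202
d₁ = (ln(S/K) + (r+σ²/2)T) / (σ√T) = (ln(191.49/195.85) + (0.0416+0.3181²/2)·2.7468) / 0.527202 = (-0.022513 + 0.253238) / 0.527202 = 0.437639
d₂ = d₁ − σ√T = 0.437639 − 0.527202 = -0.089563
e^{−rT} = e^{−0.0416·2.7468} = 0.892020
N(−d₁) = 0.330824,  N(−d₂) = 0.535683
Put price V = K·e^{−rT}·N(−d₂) − S·N(−d₁) = 93.584877 − 63.349456 = 30.235421
ρ = −K·T·e^{−rT}·N(−d₂) = -257.058940

price = 30.235421
ρ = -257.058940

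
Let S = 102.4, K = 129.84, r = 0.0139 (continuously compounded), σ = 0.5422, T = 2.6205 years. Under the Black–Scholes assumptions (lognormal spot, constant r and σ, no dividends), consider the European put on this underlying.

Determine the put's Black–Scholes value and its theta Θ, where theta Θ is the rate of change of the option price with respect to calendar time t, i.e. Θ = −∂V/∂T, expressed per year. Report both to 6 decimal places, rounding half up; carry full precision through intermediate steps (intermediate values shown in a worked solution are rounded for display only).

σ√T = 0.5422·√2.6205 = 0.877711
d₁ = (ln(S/K) + (r+σ²/2)T) / (σ√T) = (ln(102.4/129.84) + (0.0139+0.5422²/2)·2.6205) / 0.877711 = (-0.237416 + 0.421613) / 0.877711 = 0.209861
d₂ = d₁ − σ√T = 0.209861 − 0.877711 = -0.667850
e^{−rT} = e^{−0.0139·2.6205} = 0.964230
N(−d₁) = 0.416888,  N(−d₂) = 0.747885
Put price V = K·e^{−rT}·N(−d₂) − S·N(−d₁) = 93.632027 − 42.689348 = 50.942679
φ(d₁) = (1/√(2π))·e^{−d₁²/2} = 0.390253
Θ = −S·φ(d₁)·σ/(2√T) + r·K·e^{−rT}·N(−d₂) = −6.692432 + 1.301485 = -5.390947

price = 50.942679
Θ = -5.390947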